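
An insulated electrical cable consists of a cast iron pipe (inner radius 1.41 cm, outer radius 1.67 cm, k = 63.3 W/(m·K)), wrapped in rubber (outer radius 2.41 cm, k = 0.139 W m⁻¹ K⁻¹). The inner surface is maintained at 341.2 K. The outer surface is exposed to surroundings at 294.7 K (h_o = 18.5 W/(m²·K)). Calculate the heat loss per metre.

Q' = 59.8 W/m

Resistance network (inner→outer):
  R'_cast iron = ln(0.0167/0.0141)/(2πk) = 0.1692/(2π·63.3) = 4.255×10^-4 m·K/W
  R'_rubber = ln(0.0241/0.0167)/(2πk) = 0.3668/(2π·0.139) = 0.4200 m·K/W
  R'_conv,out = 1/(2πr h) = 1/(2π·0.0241·18.5) = 0.3570 m·K/W
ΣR = 4.255×10^-4 + 0.4200 + 0.3570 = 0.7774 m·K/W
Q' = ΔT/ΣR = (341.2 K − 294.7 K)/0.7774 = 59.8 W/m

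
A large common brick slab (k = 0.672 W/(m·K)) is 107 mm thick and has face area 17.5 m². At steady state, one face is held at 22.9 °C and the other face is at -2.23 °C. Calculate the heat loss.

Q = kA·ΔT/L = 0.672 × 17.5 × |22.9 °C − -2.23 °C| / 0.107 = 2760 W

Q = 2.76 kW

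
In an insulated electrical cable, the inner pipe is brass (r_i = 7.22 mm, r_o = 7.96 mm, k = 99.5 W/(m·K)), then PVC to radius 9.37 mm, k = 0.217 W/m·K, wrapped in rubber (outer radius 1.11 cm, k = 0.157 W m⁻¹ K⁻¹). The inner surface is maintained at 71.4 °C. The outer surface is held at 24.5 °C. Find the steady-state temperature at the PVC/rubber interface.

Series thermal resistances, inner to outer:
  R'_brass = ln(0.00796/0.00722)/(2πk) = 0.09757/(2π·99.5) = 1.561×10^-4 m·K/W
  R'_PVC = ln(0.00937/0.00796)/(2πk) = 0.1631/(2π·0.217) = 0.1196 m·K/W
  R'_rubber = ln(0.0111/0.00937)/(2πk) = 0.1694/(2π·0.157) = 0.1718 m·K/W
ΣR = 1.561×10^-4 + 0.1196 + 0.1718 = 0.2916 m·K/W
Q' = ΔT/ΣR = (71.4 °C − 24.5 °C)/0.2916 = 160.8 W/m
From the inner boundary to the PVC/rubber interface, ΣR_partial = 0.1198 m·K/W.
T_interface = T_in − Q'·ΣR_partial = 71.4 °C − (160.8)(0.1198) = 52.1 °C

T = 52.1 °C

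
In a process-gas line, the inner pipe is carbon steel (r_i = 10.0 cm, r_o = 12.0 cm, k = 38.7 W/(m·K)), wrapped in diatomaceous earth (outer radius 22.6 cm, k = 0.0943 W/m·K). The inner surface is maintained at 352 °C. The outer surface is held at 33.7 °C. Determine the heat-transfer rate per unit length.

Resistance network (inner→outer):
  R'_carbon steel = ln(0.120/0.100)/(2πk) = 0.1823/(2π·38.7) = 7.498×10^-4 m·K/W
  R'_diatomaceous earth = ln(0.226/0.120)/(2πk) = 0.6330/(2π·0.0943) = 1.068 m·K/W
ΣR = 7.498×10^-4 + 1.068 = 1.069 m·K/W
Q' = ΔT/ΣR = (352 °C − 33.7 °C)/1.069 = 298 W/m

Q' = 298 W/m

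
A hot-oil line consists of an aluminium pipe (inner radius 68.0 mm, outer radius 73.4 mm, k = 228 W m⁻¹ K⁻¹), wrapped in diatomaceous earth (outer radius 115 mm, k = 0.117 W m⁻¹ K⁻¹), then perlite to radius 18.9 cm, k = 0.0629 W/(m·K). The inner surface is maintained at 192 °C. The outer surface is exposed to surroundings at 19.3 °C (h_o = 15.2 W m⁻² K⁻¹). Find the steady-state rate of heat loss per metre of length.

Q' = 89.8 W/m

Series thermal resistances, inner to outer:
  R'_aluminium = ln(0.0734/0.0680)/(2πk) = 0.07642/(2π·228) = 5.334×10^-5 m·K/W
  R'_diatomaceous earth = ln(0.115/0.0734)/(2πk) = 0.4490/(2π·0.117) = 0.6108 m·K/W
  R'_perlite = ln(0.189/0.115)/(2πk) = 0.4968/(2π·0.0629) = 1.257 m·K/W
  R'_conv,out = 1/(2πr h) = 1/(2π·0.189·15.2) = 0.05540 m·K/W
ΣR = 5.334×10^-5 + 0.6108 + 1.257 + 0.05540 = 1.923 m·K/W
Q' = ΔT/ΣR = (192 °C − 19.3 °C)/1.923 = 89.8 W/m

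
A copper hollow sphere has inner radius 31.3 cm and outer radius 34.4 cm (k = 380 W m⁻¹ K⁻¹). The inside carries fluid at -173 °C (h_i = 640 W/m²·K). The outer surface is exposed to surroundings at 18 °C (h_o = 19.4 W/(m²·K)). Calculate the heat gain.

Q = 5.31 kW

Resistance network (inner→outer):
  R_conv,in = 1/(4πr²h) = 1/(4π·0.313²·640) = 0.001269 K/W
  R_copper = (1/0.313 − 1/0.344)/(4πk) = 0.2879/(4π·380) = 6.029×10^-5 K/W
  R_conv,out = 1/(4πr²h) = 1/(4π·0.344²·19.4) = 0.03466 K/W
ΣR = 0.001269 + 6.029×10^-5 + 0.03466 = 0.03599 K/W
Q = ΔT/ΣR = (-173 °C − 18 °C)/0.03599 = -5310 W
(Negative Q ⇒ heat flows inward; heat gain = 5310 W.)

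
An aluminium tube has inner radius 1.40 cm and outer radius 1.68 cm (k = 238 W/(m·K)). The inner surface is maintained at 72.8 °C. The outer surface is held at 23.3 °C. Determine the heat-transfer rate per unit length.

Q' = 2πk·ΔT/ln(r₂/r₁) = 2π × 238 × 49.5 / ln(0.0168/0.0140) = 4.06×10^5 W/m

Q' = 4.06×10^5 W/m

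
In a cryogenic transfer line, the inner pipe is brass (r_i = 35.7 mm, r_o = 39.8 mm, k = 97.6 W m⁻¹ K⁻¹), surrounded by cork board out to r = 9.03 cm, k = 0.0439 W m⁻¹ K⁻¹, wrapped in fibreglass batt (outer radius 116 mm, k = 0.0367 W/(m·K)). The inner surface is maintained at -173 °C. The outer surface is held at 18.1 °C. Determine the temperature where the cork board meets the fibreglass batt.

T = -33.1 °C

Series thermal resistances, inner to outer:
  R'_brass = ln(0.0398/0.0357)/(2πk) = 0.1087/(2π·97.6) = 1.773×10^-4 m·K/W
  R'_cork board = ln(0.0903/0.0398)/(2πk) = 0.8193/(2π·0.0439) = 2.970 m·K/W
  R'_fibreglass batt = ln(0.116/0.0903)/(2πk) = 0.2505/(2π·0.0367) = 1.086 m·K/W
ΣR = 1.773×10^-4 + 2.970 + 1.086 = 4.056 m·K/W
Q' = ΔT/ΣR = (-173 °C − 18.1 °C)/4.056 = -47.12 W/m
From the inner boundary to the cork board/fibreglass batt interface, ΣR_partial = 2.970 m·K/W.
T_interface = T_in − Q'·ΣR_partial = -173 °C − (-47.12)(2.970) = -33.1 °C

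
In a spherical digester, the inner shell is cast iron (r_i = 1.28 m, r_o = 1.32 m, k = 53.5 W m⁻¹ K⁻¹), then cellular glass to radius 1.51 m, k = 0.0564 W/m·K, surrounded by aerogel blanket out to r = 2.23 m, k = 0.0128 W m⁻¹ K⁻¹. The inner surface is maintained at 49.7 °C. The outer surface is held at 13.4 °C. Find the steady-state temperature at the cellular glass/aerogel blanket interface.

T = 46.4 °C

Series thermal resistances, inner to outer:
  R_cast iron = (1/1.28 − 1/1.32)/(4πk) = 0.02367/(4π·53.5) = 3.521×10^-5 K/W
  R_cellular glass = (1/1.32 − 1/1.51)/(4πk) = 0.09532/(4π·0.0564) = 0.1345 K/W
  R_aerogel blanket = (1/1.51 − 1/2.23)/(4πk) = 0.2138/(4π·0.0128) = 1.329 K/W
ΣR = 3.521×10^-5 + 0.1345 + 1.329 = 1.464 K/W
Q = ΔT/ΣR = (49.7 °C − 13.4 °C)/1.464 = 24.80 W
From the inner boundary to the cellular glass/aerogel blanket interface, ΣR_partial = 0.1345 K/W.
T_interface = T_in − Q·ΣR_partial = 49.7 °C − (24.80)(0.1345) = 46.4 °C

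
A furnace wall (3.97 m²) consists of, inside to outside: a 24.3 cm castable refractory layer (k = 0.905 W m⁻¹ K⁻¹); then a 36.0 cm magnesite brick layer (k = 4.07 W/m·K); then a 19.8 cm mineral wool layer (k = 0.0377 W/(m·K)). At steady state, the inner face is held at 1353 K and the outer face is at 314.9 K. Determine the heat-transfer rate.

Series thermal resistances, inner to outer:
  R_castable refractory = L/(kA) = 0.243/(0.905·3.97) = 0.06763 K/W
  R_magnesite brick = L/(kA) = 0.360/(4.07·3.97) = 0.02228 K/W
  R_mineral wool = L/(kA) = 0.198/(0.0377·3.97) = 1.323 K/W
ΣR = 0.06763 + 0.02228 + 1.323 = 1.413 K/W
Q = ΔT/ΣR = (1353 K − 314.9 K)/1.413 = 735 W

Q = 735 W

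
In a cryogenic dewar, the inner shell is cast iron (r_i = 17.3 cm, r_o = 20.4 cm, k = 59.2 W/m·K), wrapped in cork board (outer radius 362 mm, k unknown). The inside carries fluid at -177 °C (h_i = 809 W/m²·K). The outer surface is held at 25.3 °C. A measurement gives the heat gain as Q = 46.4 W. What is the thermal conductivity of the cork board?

ΣR = ΔT/Q = |-177 − 25.3|/46.4 = 4.360 K/W
Known resistances:
  R_conv,in = 1/(4πr²h) = 1/(4π·0.173²·809) = 0.003287 K/W
  R_cast iron = (1/0.173 − 1/0.204)/(4πk) = 0.8784/(4π·59.2) = 0.001181 K/W
R_cork board = ΣR − ΣR_known = 4.360 − 0.004468 = 4.356 K/W
(1/r₁−1/r₂)/(4πk) = 4.356 ⇒ k = 2.140/(4π·4.356) = 0.0391 W/m·K

k = 0.0391 W/m·K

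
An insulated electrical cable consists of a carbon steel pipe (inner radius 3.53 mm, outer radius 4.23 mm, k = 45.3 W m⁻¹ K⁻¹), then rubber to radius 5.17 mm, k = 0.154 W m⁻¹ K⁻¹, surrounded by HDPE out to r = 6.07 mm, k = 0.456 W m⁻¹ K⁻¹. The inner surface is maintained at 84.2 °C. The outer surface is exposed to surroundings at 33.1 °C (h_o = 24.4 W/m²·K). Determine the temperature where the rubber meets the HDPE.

T = 76.3 °C

Series thermal resistances, inner to outer:
  R'_carbon steel = ln(0.00423/0.00353)/(2πk) = 0.1809/(2π·45.3) = 6.356×10^-4 m·K/W
  R'_rubber = ln(0.00517/0.00423)/(2πk) = 0.2007/(2π·0.154) = 0.2074 m·K/W
  R'_HDPE = ln(0.00607/0.00517)/(2πk) = 0.1605/(2π·0.456) = 0.05601 m·K/W
  R'_conv,out = 1/(2πr h) = 1/(2π·0.00607·24.4) = 1.075 m·K/W
ΣR = 6.356×10^-4 + 0.2074 + 0.05601 + 1.075 = 1.339 m·K/W
Q' = ΔT/ΣR = (84.2 °C − 33.1 °C)/1.339 = 38.16 W/m
From the inner boundary to the rubber/HDPE interface, ΣR_partial = 0.2080 m·K/W.
T_interface = T_in − Q'·ΣR_partial = 84.2 °C − (38.16)(0.2080) = 76.3 °C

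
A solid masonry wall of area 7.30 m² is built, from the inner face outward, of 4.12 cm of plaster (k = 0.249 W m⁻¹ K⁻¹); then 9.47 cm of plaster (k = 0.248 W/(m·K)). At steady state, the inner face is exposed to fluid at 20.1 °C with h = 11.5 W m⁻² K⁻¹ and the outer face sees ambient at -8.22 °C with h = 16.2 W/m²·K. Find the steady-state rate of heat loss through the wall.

Q = 297 W

Series thermal resistances, inner to outer:
  R_conv,in = 1/(hA) = 1/(11.5·7.30) = 0.01191 K/W
  R_plaster = L/(kA) = 0.0412/(0.249·7.30) = 0.02267 K/W
  R_plaster = L/(kA) = 0.0947/(0.248·7.30) = 0.05231 K/W
  R_conv,out = 1/(hA) = 1/(16.2·7.30) = 0.008456 K/W
ΣR = 0.01191 + 0.02267 + 0.05231 + 0.008456 = 0.09535 K/W
Q = ΔT/ΣR = (20.1 °C − -8.22 °C)/0.09535 = 297 W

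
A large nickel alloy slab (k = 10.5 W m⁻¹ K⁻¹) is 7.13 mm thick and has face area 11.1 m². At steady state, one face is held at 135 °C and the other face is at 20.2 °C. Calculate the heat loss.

Q = 1.88×10^6 W

Q = kA·ΔT/L = 10.5 × 11.1 × |135 °C − 20.2 °C| / 0.00713 = 1.88×10^6 W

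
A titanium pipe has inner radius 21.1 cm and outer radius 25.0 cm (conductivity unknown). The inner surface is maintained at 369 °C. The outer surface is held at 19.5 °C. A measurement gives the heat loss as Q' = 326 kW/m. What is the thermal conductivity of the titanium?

k = 25.2 W/m·K

ΣR = ΔT/Q' = |369 − 19.5|/3.26×10^5 = 0.001072 m·K/W
ln(r₂/r₁)/(2πk) = 0.001072 ⇒ k = 0.1696/(2π·0.001072) = 25.2 W/m·K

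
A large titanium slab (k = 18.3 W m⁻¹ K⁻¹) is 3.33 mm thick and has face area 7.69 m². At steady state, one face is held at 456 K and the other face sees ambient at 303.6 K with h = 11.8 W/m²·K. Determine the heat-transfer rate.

Series thermal resistances, inner to outer:
  R_titanium = L/(kA) = 0.00333/(18.3·7.69) = 2.366×10^-5 K/W
  R_conv,out = 1/(hA) = 1/(11.8·7.69) = 0.01102 K/W
ΣR = 2.366×10^-5 + 0.01102 = 0.01104 K/W
Q = ΔT/ΣR = (456 K − 303.6 K)/0.01104 = 13800 W

Q = 13.8 kW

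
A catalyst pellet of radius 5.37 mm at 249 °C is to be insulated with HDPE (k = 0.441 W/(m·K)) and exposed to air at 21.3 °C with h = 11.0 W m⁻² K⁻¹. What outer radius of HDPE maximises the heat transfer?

For a sphere, r_cr = 2k_ins/h = 2·0.441/11.0 = 0.0802 m = 8.02 cm

r_cr = 8.02 cm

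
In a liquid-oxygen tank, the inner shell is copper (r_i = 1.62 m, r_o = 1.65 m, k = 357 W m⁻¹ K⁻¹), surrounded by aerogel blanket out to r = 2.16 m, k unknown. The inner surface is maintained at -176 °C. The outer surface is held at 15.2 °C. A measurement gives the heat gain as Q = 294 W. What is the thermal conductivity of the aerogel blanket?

ΣR = ΔT/Q = |-176 − 15.2|/294 = 0.6503 K/W
Known resistances:
  R_copper = (1/1.62 − 1/1.65)/(4πk) = 0.01122/(4π·357) = 2.502×10^-6 K/W
R_aerogel blanket = ΣR − ΣR_known = 0.6503 − 2.502×10^-6 = 0.6503 K/W
(1/r₁−1/r₂)/(4πk) = 0.6503 ⇒ k = 0.1431/(4π·0.6503) = 0.0175 W/m·K

k = 0.0175 W/m·K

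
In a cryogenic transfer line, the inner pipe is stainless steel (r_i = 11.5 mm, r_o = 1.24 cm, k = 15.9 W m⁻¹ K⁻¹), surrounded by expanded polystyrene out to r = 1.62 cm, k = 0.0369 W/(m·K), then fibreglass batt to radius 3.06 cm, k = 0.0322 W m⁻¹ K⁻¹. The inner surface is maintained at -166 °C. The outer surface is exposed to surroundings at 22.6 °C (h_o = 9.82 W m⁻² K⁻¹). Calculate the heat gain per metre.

Q' = 39.1 W/m

Series thermal resistances, inner to outer:
  R'_stainless steel = ln(0.0124/0.0115)/(2πk) = 0.07535/(2π·15.9) = 7.542×10^-4 m·K/W
  R'_expanded polystyrene = ln(0.0162/0.0124)/(2πk) = 0.2673/(2π·0.0369) = 1.153 m·K/W
  R'_fibreglass batt = ln(0.0306/0.0162)/(2πk) = 0.6360/(2π·0.0322) = 3.144 m·K/W
  R'_conv,out = 1/(2πr h) = 1/(2π·0.0306·9.82) = 0.5296 m·K/W
ΣR = 7.542×10^-4 + 1.153 + 3.144 + 0.5296 = 4.827 m·K/W
Q' = ΔT/ΣR = (-166 °C − 22.6 °C)/4.827 = -39.1 W/m
(Negative Q' ⇒ heat flows inward; heat gain = 39.1 W/m.)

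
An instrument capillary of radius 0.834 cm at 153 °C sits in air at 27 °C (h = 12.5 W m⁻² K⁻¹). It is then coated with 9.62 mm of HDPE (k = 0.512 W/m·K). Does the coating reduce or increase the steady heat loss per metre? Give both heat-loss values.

Critical radius for a cylinder: r_cr = k/h = 0.0410 m = 4.10 cm.
Outer radius after coating: r₂ = 0.00834 + 0.00962 = 0.01796 m.
Since r₁ < r_cr and r₂ ≤ r_cr, the coating moves toward the maximum at r_cr — heat loss rises.
Bare: R = 1/(2πr₁h) = 1.527 m·K/W; Q = 126/1.527 = 82.5 W/m.
Coated: R = R_cond + R_conv = 0.9474 m·K/W; Q = 126/0.9474 = 133 W/m.

increases: 82.5 → 133 W/m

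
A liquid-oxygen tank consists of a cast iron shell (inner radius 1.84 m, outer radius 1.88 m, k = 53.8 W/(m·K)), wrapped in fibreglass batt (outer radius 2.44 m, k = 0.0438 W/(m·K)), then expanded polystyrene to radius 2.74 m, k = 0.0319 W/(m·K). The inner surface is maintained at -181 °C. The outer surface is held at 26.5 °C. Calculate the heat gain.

Q = 622 W

Resistance network (inner→outer):
  R_cast iron = (1/1.84 − 1/1.88)/(4πk) = 0.01156/(4π·53.8) = 1.710×10^-5 K/W
  R_fibreglass batt = (1/1.88 − 1/2.44)/(4πk) = 0.1221/(4π·0.0438) = 0.2218 K/W
  R_expanded polystyrene = (1/2.44 − 1/2.74)/(4πk) = 0.04487/(4π·0.0319) = 0.1119 K/W
ΣR = 1.710×10^-5 + 0.2218 + 0.1119 = 0.3337 K/W
Q = ΔT/ΣR = (-181 °C − 26.5 °C)/0.3337 = -622 W
(Negative Q ⇒ heat flows inward; heat gain = 622 W.)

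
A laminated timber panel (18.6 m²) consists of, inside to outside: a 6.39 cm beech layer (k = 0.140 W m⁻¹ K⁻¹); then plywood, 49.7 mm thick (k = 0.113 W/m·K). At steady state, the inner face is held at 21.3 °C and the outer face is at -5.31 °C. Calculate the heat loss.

Q = 552 W

Series thermal resistances, inner to outer:
  R_beech = L/(kA) = 0.0639/(0.140·18.6) = 0.02454 K/W
  R_plywood = L/(kA) = 0.0497/(0.113·18.6) = 0.02365 K/W
ΣR = 0.02454 + 0.02365 = 0.04819 K/W
Q = ΔT/ΣR = (21.3 °C − -5.31 °C)/0.04819 = 552 W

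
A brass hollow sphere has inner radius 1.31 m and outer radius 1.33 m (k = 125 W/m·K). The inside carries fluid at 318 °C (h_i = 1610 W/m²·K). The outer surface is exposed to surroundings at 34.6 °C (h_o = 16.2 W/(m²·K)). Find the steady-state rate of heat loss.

Q = 101 kW

Series thermal resistances, inner to outer:
  R_conv,in = 1/(4πr²h) = 1/(4π·1.31²·1610) = 2.880×10^-5 K/W
  R_brass = (1/1.31 − 1/1.33)/(4πk) = 0.01148/(4π·125) = 7.308×10^-6 K/W
  R_conv,out = 1/(4πr²h) = 1/(4π·1.33²·16.2) = 0.002777 K/W
ΣR = 2.880×10^-5 + 7.308×10^-6 + 0.002777 = 0.002813 K/W
Q = ΔT/ΣR = (318 °C − 34.6 °C)/0.002813 = 1.01×10^5 W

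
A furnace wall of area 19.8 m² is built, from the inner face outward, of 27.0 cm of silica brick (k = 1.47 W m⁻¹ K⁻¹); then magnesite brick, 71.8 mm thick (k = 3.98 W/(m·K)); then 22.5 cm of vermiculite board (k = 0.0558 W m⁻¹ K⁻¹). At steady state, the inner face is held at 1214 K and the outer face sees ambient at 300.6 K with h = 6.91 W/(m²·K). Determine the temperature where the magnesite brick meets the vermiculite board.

Treat each layer as a resistance in series:
  R_silica brick = L/(kA) = 0.270/(1.47·19.8) = 0.009276 K/W
  R_magnesite brick = L/(kA) = 0.0718/(3.98·19.8) = 9.111×10^-4 K/W
  R_vermiculite board = L/(kA) = 0.225/(0.0558·19.8) = 0.2036 K/W
  R_conv,out = 1/(hA) = 1/(6.91·19.8) = 0.007309 K/W
ΣR = 0.009276 + 9.111×10^-4 + 0.2036 + 0.007309 = 0.2211 K/W
Q = ΔT/ΣR = (1214 K − 300.6 K)/0.2211 = 4131 W
From the inner boundary to the magnesite brick/vermiculite board interface, ΣR_partial = 0.01019 K/W.
T_interface = T_in − Q·ΣR_partial = 1214 K − (4131)(0.01019) = 1172 K

T = 1172 K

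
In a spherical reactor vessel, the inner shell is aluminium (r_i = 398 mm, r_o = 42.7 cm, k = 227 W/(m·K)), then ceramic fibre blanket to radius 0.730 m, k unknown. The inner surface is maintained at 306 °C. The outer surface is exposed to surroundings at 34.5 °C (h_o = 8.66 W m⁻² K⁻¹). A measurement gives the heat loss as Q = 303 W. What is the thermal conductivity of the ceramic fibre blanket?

k = 0.0880 W/m·K

ΣR = ΔT/Q = |306 − 34.5|/303 = 0.8960 K/W
Known resistances:
  R_aluminium = (1/0.398 − 1/0.427)/(4πk) = 0.1706/(4π·227) = 5.982×10^-5 K/W
  R_conv,out = 1/(4πr²h) = 1/(4π·0.730²·8.66) = 0.01724 K/W
R_ceramic fibre blanket = ΣR − ΣR_known = 0.8960 − 0.01730 = 0.8787 K/W
(1/r₁−1/r₂)/(4πk) = 0.8787 ⇒ k = 0.9721/(4π·0.8787) = 0.0880 W/m·K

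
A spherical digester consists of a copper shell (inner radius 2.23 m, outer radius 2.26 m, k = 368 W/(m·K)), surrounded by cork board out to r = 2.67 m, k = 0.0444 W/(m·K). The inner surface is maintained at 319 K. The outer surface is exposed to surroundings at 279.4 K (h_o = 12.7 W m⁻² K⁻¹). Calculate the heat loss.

Resistance network (inner→outer):
  R_copper = (1/2.23 − 1/2.26)/(4πk) = 0.005953/(4π·368) = 1.287×10^-6 K/W
  R_cork board = (1/2.26 − 1/2.67)/(4πk) = 0.06795/(4π·0.0444) = 0.1218 K/W
  R_conv,out = 1/(4πr²h) = 1/(4π·2.67²·12.7) = 8.789×10^-4 K/W
ΣR = 1.287×10^-6 + 0.1218 + 8.789×10^-4 = 0.1227 K/W
Q = ΔT/ΣR = (319 K − 279.4 K)/0.1227 = 323 W

Q = 323 W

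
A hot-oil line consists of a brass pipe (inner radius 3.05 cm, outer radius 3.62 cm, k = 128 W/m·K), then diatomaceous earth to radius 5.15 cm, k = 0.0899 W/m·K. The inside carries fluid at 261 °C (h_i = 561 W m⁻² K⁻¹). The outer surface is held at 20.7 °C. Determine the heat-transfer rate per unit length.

Q' = 379 W/m

Resistance network (inner→outer):
  R'_conv,in = 1/(2πr h) = 1/(2π·0.0305·561) = 0.009302 m·K/W
  R'_brass = ln(0.0362/0.0305)/(2πk) = 0.1713/(2π·128) = 2.130×10^-4 m·K/W
  R'_diatomaceous earth = ln(0.0515/0.0362)/(2πk) = 0.3525/(2π·0.0899) = 0.6241 m·K/W
ΣR = 0.009302 + 2.130×10^-4 + 0.6241 = 0.6336 m·K/W
Q' = ΔT/ΣR = (261 °C − 20.7 °C)/0.6336 = 379 W/m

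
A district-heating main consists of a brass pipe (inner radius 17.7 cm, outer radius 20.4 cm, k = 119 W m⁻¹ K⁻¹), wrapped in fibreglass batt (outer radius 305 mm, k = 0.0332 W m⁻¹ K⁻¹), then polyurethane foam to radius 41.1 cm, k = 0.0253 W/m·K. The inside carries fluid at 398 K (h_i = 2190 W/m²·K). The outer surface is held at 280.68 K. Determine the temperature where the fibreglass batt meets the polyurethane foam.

Treat each layer as a resistance in series:
  R'_conv,in = 1/(2πr h) = 1/(2π·0.177·2190) = 4.106×10^-4 m·K/W
  R'_brass = ln(0.204/0.177)/(2πk) = 0.1420/(2π·119) = 1.899×10^-4 m·K/W
  R'_fibreglass batt = ln(0.305/0.204)/(2πk) = 0.4022/(2π·0.0332) = 1.928 m·K/W
  R'_polyurethane foam = ln(0.411/0.305)/(2πk) = 0.2983/(2π·0.0253) = 1.876 m·K/W
ΣR = 4.106×10^-4 + 1.899×10^-4 + 1.928 + 1.876 = 3.805 m·K/W
Q' = ΔT/ΣR = (398 K − 280.68 K)/3.805 = 30.83 W/m
From the inner boundary to the fibreglass batt/polyurethane foam interface, ΣR_partial = 1.929 m·K/W.
T_interface = T_in − Q'·ΣR_partial = 398 K − (30.83)(1.929) = 338.5 K

T = 338.5 K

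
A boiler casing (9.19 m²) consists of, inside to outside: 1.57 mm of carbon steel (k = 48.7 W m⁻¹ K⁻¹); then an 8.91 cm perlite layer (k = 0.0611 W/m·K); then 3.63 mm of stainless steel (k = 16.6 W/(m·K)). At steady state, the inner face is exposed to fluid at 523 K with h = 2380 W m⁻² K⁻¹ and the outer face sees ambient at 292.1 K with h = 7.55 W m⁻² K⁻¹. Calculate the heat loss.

Resistance network (inner→outer):
  R_conv,in = 1/(hA) = 1/(2380·9.19) = 4.572×10^-5 K/W
  R_carbon steel = L/(kA) = 0.00157/(48.7·9.19) = 3.508×10^-6 K/W
  R_perlite = L/(kA) = 0.0891/(0.0611·9.19) = 0.1587 K/W
  R_stainless steel = L/(kA) = 0.00363/(16.6·9.19) = 2.379×10^-5 K/W
  R_conv,out = 1/(hA) = 1/(7.55·9.19) = 0.01441 K/W
ΣR = 4.572×10^-5 + 3.508×10^-6 + 0.1587 + 2.379×10^-5 + 0.01441 = 0.1732 K/W
Q = ΔT/ΣR = (523 K − 292.1 K)/0.1732 = 1330 W

Q = 1330 W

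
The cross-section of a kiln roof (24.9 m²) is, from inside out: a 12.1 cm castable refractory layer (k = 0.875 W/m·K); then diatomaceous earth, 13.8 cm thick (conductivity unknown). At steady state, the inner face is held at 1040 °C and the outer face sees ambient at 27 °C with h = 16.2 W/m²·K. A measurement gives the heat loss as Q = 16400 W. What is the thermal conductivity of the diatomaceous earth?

ΣR = ΔT/Q = |1040 − 27|/16400 = 0.06177 K/W
Known resistances:
  R_castable refractory = L/(kA) = 0.121/(0.875·24.9) = 0.005554 K/W
  R_conv,out = 1/(hA) = 1/(16.2·24.9) = 0.002479 K/W
R_diatomaceous earth = ΣR − ΣR_known = 0.06177 − 0.008033 = 0.05374 K/W
L/(kA) = 0.05374 ⇒ k = 0.138/(0.05374·24.9) = 0.103 W/m·K

k = 0.103 W/m·K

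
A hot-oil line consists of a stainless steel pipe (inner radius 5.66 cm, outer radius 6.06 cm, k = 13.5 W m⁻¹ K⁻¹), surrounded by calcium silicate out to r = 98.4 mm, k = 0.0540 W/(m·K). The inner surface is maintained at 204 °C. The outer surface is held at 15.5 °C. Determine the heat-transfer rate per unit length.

Q' = 132 W/m

Series thermal resistances, inner to outer:
  R'_stainless steel = ln(0.0606/0.0566)/(2πk) = 0.06829/(2π·13.5) = 8.050×10^-4 m·K/W
  R'_calcium silicate = ln(0.0984/0.0606)/(2πk) = 0.4847/(2π·0.0540) = 1.429 m·K/W
ΣR = 8.050×10^-4 + 1.429 = 1.430 m·K/W
Q' = ΔT/ΣR = (204 °C − 15.5 °C)/1.430 = 132 W/m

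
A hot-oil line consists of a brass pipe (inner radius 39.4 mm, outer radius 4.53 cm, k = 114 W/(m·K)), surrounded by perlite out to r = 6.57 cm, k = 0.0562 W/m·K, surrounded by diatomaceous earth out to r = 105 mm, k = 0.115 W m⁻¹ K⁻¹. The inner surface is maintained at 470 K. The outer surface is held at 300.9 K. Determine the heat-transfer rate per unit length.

Q' = 99.4 W/m

Series thermal resistances, inner to outer:
  R'_brass = ln(0.0453/0.0394)/(2πk) = 0.1395/(2π·114) = 1.948×10^-4 m·K/W
  R'_perlite = ln(0.0657/0.0453)/(2πk) = 0.3718/(2π·0.0562) = 1.053 m·K/W
  R'_diatomaceous earth = ln(0.105/0.0657)/(2πk) = 0.4689/(2π·0.115) = 0.6489 m·K/W
ΣR = 1.948×10^-4 + 1.053 + 0.6489 = 1.702 m·K/W
Q' = ΔT/ΣR = (470 K − 300.9 K)/1.702 = 99.4 W/m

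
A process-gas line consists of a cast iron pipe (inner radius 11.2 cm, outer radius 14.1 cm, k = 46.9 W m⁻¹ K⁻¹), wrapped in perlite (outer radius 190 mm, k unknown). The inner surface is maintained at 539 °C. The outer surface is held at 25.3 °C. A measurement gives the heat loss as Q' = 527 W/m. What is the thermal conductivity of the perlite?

ΣR = ΔT/Q' = |539 − 25.3|/527 = 0.9748 m·K/W
Known resistances:
  R'_cast iron = ln(0.141/0.112)/(2πk) = 0.2303/(2π·46.9) = 7.814×10^-4 m·K/W
R_perlite = ΣR − ΣR_known = 0.9748 − 7.814×10^-4 = 0.9740 m·K/W
ln(r₂/r₁)/(2πk) = 0.9740 ⇒ k = 0.2983/(2π·0.9740) = 0.0487 W/m·K

k = 0.0487 W/m·K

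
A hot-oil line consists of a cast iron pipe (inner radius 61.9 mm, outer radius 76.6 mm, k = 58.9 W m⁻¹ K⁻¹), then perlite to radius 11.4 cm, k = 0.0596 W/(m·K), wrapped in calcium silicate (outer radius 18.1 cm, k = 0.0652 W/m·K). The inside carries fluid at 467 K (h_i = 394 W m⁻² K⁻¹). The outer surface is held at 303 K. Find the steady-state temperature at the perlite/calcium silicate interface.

T = 387 K

Resistance network (inner→outer):
  R'_conv,in = 1/(2πr h) = 1/(2π·0.0619·394) = 0.006526 m·K/W
  R'_cast iron = ln(0.0766/0.0619)/(2πk) = 0.2131/(2π·58.9) = 5.758×10^-4 m·K/W
  R'_perlite = ln(0.114/0.0766)/(2πk) = 0.3976/(2π·0.0596) = 1.062 m·K/W
  R'_calcium silicate = ln(0.181/0.114)/(2πk) = 0.4623/(2π·0.0652) = 1.128 m·K/W
ΣR = 0.006526 + 5.758×10^-4 + 1.062 + 1.128 = 2.197 m·K/W
Q' = ΔT/ΣR = (467 K − 303 K)/2.197 = 74.65 W/m
From the inner boundary to the perlite/calcium silicate interface, ΣR_partial = 1.069 m·K/W.
T_interface = T_in − Q'·ΣR_partial = 467 K − (74.65)(1.069) = 387 K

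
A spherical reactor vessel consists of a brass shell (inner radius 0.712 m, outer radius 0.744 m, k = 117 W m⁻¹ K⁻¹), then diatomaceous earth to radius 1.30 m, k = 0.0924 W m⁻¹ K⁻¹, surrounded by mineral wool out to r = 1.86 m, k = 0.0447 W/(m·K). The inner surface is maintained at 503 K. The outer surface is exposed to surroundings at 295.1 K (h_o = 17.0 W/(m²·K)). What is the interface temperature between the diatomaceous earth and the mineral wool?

T = 390 K

Resistance network (inner→outer):
  R_brass = (1/0.712 − 1/0.744)/(4πk) = 0.06041/(4π·117) = 4.109×10^-5 K/W
  R_diatomaceous earth = (1/0.744 − 1/1.30)/(4πk) = 0.5749/(4π·0.0924) = 0.4951 K/W
  R_mineral wool = (1/1.30 − 1/1.86)/(4πk) = 0.2316/(4π·0.0447) = 0.4123 K/W
  R_conv,out = 1/(4πr²h) = 1/(4π·1.86²·17.0) = 0.001353 K/W
ΣR = 4.109×10^-5 + 0.4951 + 0.4123 + 0.001353 = 0.9088 K/W
Q = ΔT/ΣR = (503 K − 295.1 K)/0.9088 = 228.8 W
From the inner boundary to the diatomaceous earth/mineral wool interface, ΣR_partial = 0.4951 K/W.
T_interface = T_in − Q·ΣR_partial = 503 K − (228.8)(0.4951) = 390 K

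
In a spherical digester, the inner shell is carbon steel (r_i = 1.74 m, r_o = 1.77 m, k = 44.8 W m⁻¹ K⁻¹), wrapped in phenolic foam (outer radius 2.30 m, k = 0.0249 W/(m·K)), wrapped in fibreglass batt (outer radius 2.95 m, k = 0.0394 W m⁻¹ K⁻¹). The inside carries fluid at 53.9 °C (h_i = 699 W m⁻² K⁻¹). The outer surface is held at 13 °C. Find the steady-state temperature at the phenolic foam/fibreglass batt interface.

Treat each layer as a resistance in series:
  R_conv,in = 1/(4πr²h) = 1/(4π·1.74²·699) = 3.760×10^-5 K/W
  R_carbon steel = (1/1.74 − 1/1.77)/(4πk) = 0.009741/(4π·44.8) = 1.730×10^-5 K/W
  R_phenolic foam = (1/1.77 − 1/2.30)/(4πk) = 0.1302/(4π·0.0249) = 0.4161 K/W
  R_fibreglass batt = (1/2.30 − 1/2.95)/(4πk) = 0.09580/(4π·0.0394) = 0.1935 K/W
ΣR = 3.760×10^-5 + 1.730×10^-5 + 0.4161 + 0.1935 = 0.6097 K/W
Q = ΔT/ΣR = (53.9 °C − 13 °C)/0.6097 = 67.08 W
From the inner boundary to the phenolic foam/fibreglass batt interface, ΣR_partial = 0.4162 K/W.
T_interface = T_in − Q·ΣR_partial = 53.9 °C − (67.08)(0.4162) = 26.0 °C

T = 26.0 °C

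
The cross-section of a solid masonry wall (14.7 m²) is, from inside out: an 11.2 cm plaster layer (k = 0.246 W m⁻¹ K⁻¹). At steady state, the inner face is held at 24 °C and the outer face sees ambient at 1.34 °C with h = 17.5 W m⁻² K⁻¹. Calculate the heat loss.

Treat each layer as a resistance in series:
  R_plaster = L/(kA) = 0.112/(0.246·14.7) = 0.03097 K/W
  R_conv,out = 1/(hA) = 1/(17.5·14.7) = 0.003887 K/W
ΣR = 0.03097 + 0.003887 = 0.03486 K/W
Q = ΔT/ΣR = (24 °C − 1.34 °C)/0.03486 = 650 W

Q = 650 W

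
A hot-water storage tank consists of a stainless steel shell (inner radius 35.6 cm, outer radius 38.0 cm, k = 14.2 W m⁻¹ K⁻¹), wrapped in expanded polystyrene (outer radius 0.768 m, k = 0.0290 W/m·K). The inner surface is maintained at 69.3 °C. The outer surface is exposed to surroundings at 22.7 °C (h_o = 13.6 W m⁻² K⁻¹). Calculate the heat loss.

Resistance network (inner→outer):
  R_stainless steel = (1/0.356 − 1/0.380)/(4πk) = 0.1774/(4π·14.2) = 9.942×10^-4 K/W
  R_expanded polystyrene = (1/0.380 − 1/0.768)/(4πk) = 1.329/(4π·0.0290) = 3.648 K/W
  R_conv,out = 1/(4πr²h) = 1/(4π·0.768²·13.6) = 0.009920 K/W
ΣR = 9.942×10^-4 + 3.648 + 0.009920 = 3.659 K/W
Q = ΔT/ΣR = (69.3 °C − 22.7 °C)/3.659 = 12.7 W

Q = 12.7 W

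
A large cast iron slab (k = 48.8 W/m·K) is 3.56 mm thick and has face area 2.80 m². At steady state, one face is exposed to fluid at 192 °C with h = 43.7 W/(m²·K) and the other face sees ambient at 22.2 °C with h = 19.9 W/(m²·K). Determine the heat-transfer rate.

Resistance network (inner→outer):
  R_conv,in = 1/(hA) = 1/(43.7·2.80) = 0.008173 K/W
  R_cast iron = L/(kA) = 0.00356/(48.8·2.80) = 2.605×10^-5 K/W
  R_conv,out = 1/(hA) = 1/(19.9·2.80) = 0.01795 K/W
ΣR = 0.008173 + 2.605×10^-5 + 0.01795 = 0.02615 K/W
Q = ΔT/ΣR = (192 °C − 22.2 °C)/0.02615 = 6490 W

Q = 6.49 kW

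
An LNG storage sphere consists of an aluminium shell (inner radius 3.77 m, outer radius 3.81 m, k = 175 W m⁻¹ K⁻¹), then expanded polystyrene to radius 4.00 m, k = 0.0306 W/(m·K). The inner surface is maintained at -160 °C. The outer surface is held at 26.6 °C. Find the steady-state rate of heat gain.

Resistance network (inner→outer):
  R_aluminium = (1/3.77 − 1/3.81)/(4πk) = 0.002785/(4π·175) = 1.266×10^-6 K/W
  R_expanded polystyrene = (1/3.81 − 1/4.00)/(4πk) = 0.01247/(4π·0.0306) = 0.03242 K/W
ΣR = 1.266×10^-6 + 0.03242 = 0.03242 K/W
Q = ΔT/ΣR = (-160 °C − 26.6 °C)/0.03242 = -5760 W
(Negative Q ⇒ heat flows inward; heat gain = 5760 W.)

Q = 5.76 kW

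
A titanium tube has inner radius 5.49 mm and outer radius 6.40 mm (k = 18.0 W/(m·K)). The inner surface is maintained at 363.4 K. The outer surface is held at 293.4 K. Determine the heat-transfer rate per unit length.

Q' = 51.6 kW/m

Q' = 2πk·ΔT/ln(r₂/r₁) = 2π × 18.0 × 70 / ln(0.00640/0.00549) = 51600 W/m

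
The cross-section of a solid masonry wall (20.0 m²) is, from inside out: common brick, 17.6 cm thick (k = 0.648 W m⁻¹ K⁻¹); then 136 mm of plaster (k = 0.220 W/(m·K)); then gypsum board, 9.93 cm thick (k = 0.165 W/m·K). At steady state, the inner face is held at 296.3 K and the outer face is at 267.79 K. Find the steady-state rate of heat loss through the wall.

Q = 382 W

Series thermal resistances, inner to outer:
  R_common brick = L/(kA) = 0.176/(0.648·20.0) = 0.01358 K/W
  R_plaster = L/(kA) = 0.136/(0.220·20.0) = 0.03091 K/W
  R_gypsum board = L/(kA) = 0.0993/(0.165·20.0) = 0.03009 K/W
ΣR = 0.01358 + 0.03091 + 0.03009 = 0.07458 K/W
Q = ΔT/ΣR = (296.3 K − 267.79 K)/0.07458 = 382 W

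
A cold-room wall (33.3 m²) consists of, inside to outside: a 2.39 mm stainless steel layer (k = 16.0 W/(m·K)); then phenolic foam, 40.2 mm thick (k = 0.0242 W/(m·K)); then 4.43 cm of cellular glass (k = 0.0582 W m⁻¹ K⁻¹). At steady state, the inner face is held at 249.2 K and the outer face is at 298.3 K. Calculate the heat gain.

Treat each layer as a resistance in series:
  R_stainless steel = L/(kA) = 0.00239/(16.0·33.3) = 4.486×10^-6 K/W
  R_phenolic foam = L/(kA) = 0.0402/(0.0242·33.3) = 0.04988 K/W
  R_cellular glass = L/(kA) = 0.0443/(0.0582·33.3) = 0.02286 K/W
ΣR = 4.486×10^-6 + 0.04988 + 0.02286 = 0.07274 K/W
Q = ΔT/ΣR = (249.2 K − 298.3 K)/0.07274 = -675 W
(Negative Q ⇒ heat flows inward; heat gain = 675 W.)

Q = 675 W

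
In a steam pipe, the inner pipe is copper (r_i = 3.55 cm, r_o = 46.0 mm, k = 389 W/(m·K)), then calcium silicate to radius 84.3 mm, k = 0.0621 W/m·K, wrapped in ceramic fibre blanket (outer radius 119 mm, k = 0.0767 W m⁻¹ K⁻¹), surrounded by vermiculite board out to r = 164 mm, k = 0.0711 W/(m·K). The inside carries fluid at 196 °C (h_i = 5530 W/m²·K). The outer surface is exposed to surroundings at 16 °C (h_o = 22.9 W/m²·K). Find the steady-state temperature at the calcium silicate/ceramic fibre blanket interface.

T = 104 °C

Resistance network (inner→outer):
  R'_conv,in = 1/(2πr h) = 1/(2π·0.0355·5530) = 8.107×10^-4 m·K/W
  R'_copper = ln(0.0460/0.0355)/(2πk) = 0.2591/(2π·389) = 1.060×10^-4 m·K/W
  R'_calcium silicate = ln(0.0843/0.0460)/(2πk) = 0.6057/(2π·0.0621) = 1.552 m·K/W
  R'_ceramic fibre blanket = ln(0.119/0.0843)/(2πk) = 0.3447/(2π·0.0767) = 0.7153 m·K/W
  R'_vermiculite board = ln(0.164/0.119)/(2πk) = 0.3207/(2π·0.0711) = 0.7180 m·K/W
  R'_conv,out = 1/(2πr h) = 1/(2π·0.164·22.9) = 0.04238 m·K/W
ΣR = 8.107×10^-4 + 1.060×10^-4 + 1.552 + 0.7153 + 0.7180 + 0.04238 = 3.029 m·K/W
Q' = ΔT/ΣR = (196 °C − 16 °C)/3.029 = 59.43 W/m
From the inner boundary to the calcium silicate/ceramic fibre blanket interface, ΣR_partial = 1.553 m·K/W.
T_interface = T_in − Q'·ΣR_partial = 196 °C − (59.43)(1.553) = 104 °C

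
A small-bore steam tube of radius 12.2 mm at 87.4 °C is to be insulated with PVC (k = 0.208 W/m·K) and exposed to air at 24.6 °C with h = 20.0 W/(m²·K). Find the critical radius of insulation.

For a cylinder, r_cr = k_ins/h = 0.208/20.0 = 0.0104 m = 1.04 cm

r_cr = 1.04 cm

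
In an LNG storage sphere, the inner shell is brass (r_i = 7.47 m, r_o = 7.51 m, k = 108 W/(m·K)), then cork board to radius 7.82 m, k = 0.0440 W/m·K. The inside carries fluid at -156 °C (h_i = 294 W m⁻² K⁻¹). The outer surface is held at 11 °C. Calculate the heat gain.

Resistance network (inner→outer):
  R_conv,in = 1/(4πr²h) = 1/(4π·7.47²·294) = 4.851×10^-6 K/W
  R_brass = (1/7.47 − 1/7.51)/(4πk) = 7.130×10^-4/(4π·108) = 5.254×10^-7 K/W
  R_cork board = (1/7.51 − 1/7.82)/(4πk) = 0.005279/(4π·0.0440) = 0.009547 K/W
ΣR = 4.851×10^-6 + 5.254×10^-7 + 0.009547 = 0.009552 K/W
Q = ΔT/ΣR = (-156 °C − 11 °C)/0.009552 = -17500 W
(Negative Q ⇒ heat flows inward; heat gain = 17500 W.)

Q = 17.5 kW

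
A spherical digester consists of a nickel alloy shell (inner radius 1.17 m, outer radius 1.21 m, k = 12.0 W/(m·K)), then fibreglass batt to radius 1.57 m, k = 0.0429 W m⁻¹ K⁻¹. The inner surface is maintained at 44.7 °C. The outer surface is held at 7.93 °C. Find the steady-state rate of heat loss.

Treat each layer as a resistance in series:
  R_nickel alloy = (1/1.17 − 1/1.21)/(4πk) = 0.02825/(4π·12.0) = 1.874×10^-4 K/W
  R_fibreglass batt = (1/1.21 − 1/1.57)/(4πk) = 0.1895/(4π·0.0429) = 0.3515 K/W
ΣR = 1.874×10^-4 + 0.3515 = 0.3517 K/W
Q = ΔT/ΣR = (44.7 °C − 7.93 °C)/0.3517 = 105 W

Q = 105 W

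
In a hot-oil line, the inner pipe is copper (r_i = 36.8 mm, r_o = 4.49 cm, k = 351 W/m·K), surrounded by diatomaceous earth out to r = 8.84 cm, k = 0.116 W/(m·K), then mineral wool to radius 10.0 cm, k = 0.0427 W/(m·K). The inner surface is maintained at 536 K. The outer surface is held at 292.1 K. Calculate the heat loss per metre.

Series thermal resistances, inner to outer:
  R'_copper = ln(0.0449/0.0368)/(2πk) = 0.1989/(2π·351) = 9.021×10^-5 m·K/W
  R'_diatomaceous earth = ln(0.0884/0.0449)/(2πk) = 0.6774/(2π·0.116) = 0.9295 m·K/W
  R'_mineral wool = ln(0.100/0.0884)/(2πk) = 0.1233/(2π·0.0427) = 0.4596 m·K/W
ΣR = 9.021×10^-5 + 0.9295 + 0.4596 = 1.389 m·K/W
Q' = ΔT/ΣR = (536 K − 292.1 K)/1.389 = 176 W/m

Q' = 176 W/m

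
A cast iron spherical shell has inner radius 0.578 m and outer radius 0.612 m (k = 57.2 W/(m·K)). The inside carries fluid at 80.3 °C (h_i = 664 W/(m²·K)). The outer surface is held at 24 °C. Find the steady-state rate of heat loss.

Q = 1.14×10^5 W

Series thermal resistances, inner to outer:
  R_conv,in = 1/(4πr²h) = 1/(4π·0.578²·664) = 3.587×10^-4 K/W
  R_cast iron = (1/0.578 − 1/0.612)/(4πk) = 0.09612/(4π·57.2) = 1.337×10^-4 K/W
ΣR = 3.587×10^-4 + 1.337×10^-4 = 4.924×10^-4 K/W
Q = ΔT/ΣR = (80.3 °C − 24 °C)/4.924×10^-4 = 1.14×10^5 W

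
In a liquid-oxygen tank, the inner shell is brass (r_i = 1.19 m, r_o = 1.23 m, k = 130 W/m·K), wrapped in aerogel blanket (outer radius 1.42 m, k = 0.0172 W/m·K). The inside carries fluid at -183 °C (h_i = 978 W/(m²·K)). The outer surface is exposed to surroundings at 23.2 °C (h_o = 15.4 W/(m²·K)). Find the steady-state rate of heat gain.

Q = 408 W

Treat each layer as a resistance in series:
  R_conv,in = 1/(4πr²h) = 1/(4π·1.19²·978) = 5.746×10^-5 K/W
  R_brass = (1/1.19 − 1/1.23)/(4πk) = 0.02733/(4π·130) = 1.673×10^-5 K/W
  R_aerogel blanket = (1/1.23 − 1/1.42)/(4πk) = 0.1088/(4π·0.0172) = 0.5033 K/W
  R_conv,out = 1/(4πr²h) = 1/(4π·1.42²·15.4) = 0.002563 K/W
ΣR = 5.746×10^-5 + 1.673×10^-5 + 0.5033 + 0.002563 = 0.5059 K/W
Q = ΔT/ΣR = (-183 °C − 23.2 °C)/0.5059 = -408 W
(Negative Q ⇒ heat flows inward; heat gain = 408 W.)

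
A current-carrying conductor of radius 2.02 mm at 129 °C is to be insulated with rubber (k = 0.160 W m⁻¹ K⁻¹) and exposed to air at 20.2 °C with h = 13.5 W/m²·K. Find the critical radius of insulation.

For a cylinder, r_cr = k_ins/h = 0.160/13.5 = 0.0119 m = 1.19 cm

r_cr = 1.19 cm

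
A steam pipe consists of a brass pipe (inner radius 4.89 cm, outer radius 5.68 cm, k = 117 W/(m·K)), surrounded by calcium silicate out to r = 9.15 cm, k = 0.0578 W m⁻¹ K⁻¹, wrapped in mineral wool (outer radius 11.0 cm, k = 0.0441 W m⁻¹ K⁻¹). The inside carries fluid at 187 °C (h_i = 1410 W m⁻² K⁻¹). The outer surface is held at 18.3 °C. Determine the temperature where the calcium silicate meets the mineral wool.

Series thermal resistances, inner to outer:
  R'_conv,in = 1/(2πr h) = 1/(2π·0.0489·1410) = 0.002308 m·K/W
  R'_brass = ln(0.0568/0.0489)/(2πk) = 0.1498/(2π·117) = 2.037×10^-4 m·K/W
  R'_calcium silicate = ln(0.0915/0.0568)/(2πk) = 0.4768/(2π·0.0578) = 1.313 m·K/W
  R'_mineral wool = ln(0.110/0.0915)/(2πk) = 0.1841/(2π·0.0441) = 0.6646 m·K/W
ΣR = 0.002308 + 2.037×10^-4 + 1.313 + 0.6646 = 1.980 m·K/W
Q' = ΔT/ΣR = (187 °C − 18.3 °C)/1.980 = 85.20 W/m
From the inner boundary to the calcium silicate/mineral wool interface, ΣR_partial = 1.316 m·K/W.
T_interface = T_in − Q'·ΣR_partial = 187 °C − (85.20)(1.316) = 74.9 °C

T = 74.9 °C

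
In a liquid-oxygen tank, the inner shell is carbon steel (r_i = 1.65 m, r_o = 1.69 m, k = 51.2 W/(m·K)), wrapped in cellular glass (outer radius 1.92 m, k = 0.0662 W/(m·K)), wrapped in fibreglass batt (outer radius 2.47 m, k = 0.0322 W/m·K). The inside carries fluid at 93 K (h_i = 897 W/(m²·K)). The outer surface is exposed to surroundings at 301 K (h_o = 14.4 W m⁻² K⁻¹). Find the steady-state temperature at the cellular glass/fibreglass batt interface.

T = 141 K

Resistance network (inner→outer):
  R_conv,in = 1/(4πr²h) = 1/(4π·1.65²·897) = 3.259×10^-5 K/W
  R_carbon steel = (1/1.65 − 1/1.69)/(4πk) = 0.01434/(4π·51.2) = 2.230×10^-5 K/W
  R_cellular glass = (1/1.69 − 1/1.92)/(4πk) = 0.07088/(4π·0.0662) = 0.08521 K/W
  R_fibreglass batt = (1/1.92 − 1/2.47)/(4πk) = 0.1160/(4π·0.0322) = 0.2866 K/W
  R_conv,out = 1/(4πr²h) = 1/(4π·2.47²·14.4) = 9.058×10^-4 K/W
ΣR = 3.259×10^-5 + 2.230×10^-5 + 0.08521 + 0.2866 + 9.058×10^-4 = 0.3728 K/W
Q = ΔT/ΣR = (93 K − 301 K)/0.3728 = -557.9 W
From the inner boundary to the cellular glass/fibreglass batt interface, ΣR_partial = 0.08526 K/W.
T_interface = T_in − Q·ΣR_partial = 93 K − (-557.9)(0.08526) = 141 K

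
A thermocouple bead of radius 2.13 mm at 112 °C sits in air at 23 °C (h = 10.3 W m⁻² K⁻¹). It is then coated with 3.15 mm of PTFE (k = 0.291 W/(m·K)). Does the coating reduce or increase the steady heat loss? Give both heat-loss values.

Critical radius for a sphere: r_cr = 2k/h = 0.0565 m = 5.65 cm.
Outer radius after coating: r₂ = 0.00213 + 0.00315 = 0.00528 m.
Since r₁ < r_cr and r₂ ≤ r_cr, the coating moves toward the maximum at r_cr — heat loss rises.
Bare: R = 1/(4πr₁²h) = 1703 K/W; Q = 89/1703 = 0.0523 W.
Coated: R = R_cond + R_conv = 353.7 K/W; Q = 89/353.7 = 0.252 W.

increases: 0.0523 → 0.252 W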